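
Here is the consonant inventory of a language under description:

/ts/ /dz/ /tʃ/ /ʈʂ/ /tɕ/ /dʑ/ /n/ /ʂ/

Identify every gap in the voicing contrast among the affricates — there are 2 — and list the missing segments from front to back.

Voiceless: /ts/ (alveolar), /tʃ/ (postalveolar), /ʈʂ/ (retroflex), /tɕ/ (alveolo-palatal).
Voiced: /dz/ (alveolar), /dʑ/ (alveolo-palatal).
Gaps, from front to back: postalveolar lacks voiced (/dʒ/); retroflex lacks voiced (/ɖʐ/).

/dʒ/, /ɖʐ/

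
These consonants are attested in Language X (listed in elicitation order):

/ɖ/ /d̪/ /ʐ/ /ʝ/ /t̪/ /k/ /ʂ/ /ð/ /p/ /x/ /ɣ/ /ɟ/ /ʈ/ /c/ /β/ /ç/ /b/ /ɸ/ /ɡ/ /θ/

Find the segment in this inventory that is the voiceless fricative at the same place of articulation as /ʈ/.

/ʂ/

/ʈ/ is a voiceless retroflex stop.
The voiceless fricative at the same place is a voiceless retroflex fricative — in this inventory, /ʂ/.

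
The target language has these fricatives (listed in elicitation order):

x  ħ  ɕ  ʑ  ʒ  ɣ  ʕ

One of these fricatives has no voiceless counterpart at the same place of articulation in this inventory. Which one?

/ʒ/

Alveolo-palatal: /ɕ/ ~ /ʑ/
Velar: /x/ ~ /ɣ/
Pharyngeal: /ħ/ ~ /ʕ/
Postalveolar: only /ʒ/ (voiced); no voiceless partner.
So /ʒ/ is the unpaired segment.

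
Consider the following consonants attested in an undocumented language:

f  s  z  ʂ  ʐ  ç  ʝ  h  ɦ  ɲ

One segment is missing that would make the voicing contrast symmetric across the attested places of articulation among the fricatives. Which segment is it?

/v/

Voiceless: /f/ (labiodental), /s/ (alveolar), /ʂ/ (retroflex), /ç/ (palatal), /h/ (glottal).
Voiced: /z/ (alveolar), /ʐ/ (retroflex), /ʝ/ (palatal), /ɦ/ (glottal).
The labiodental row has no voiced member, so the gap is the voiced labiodental fricative /v/.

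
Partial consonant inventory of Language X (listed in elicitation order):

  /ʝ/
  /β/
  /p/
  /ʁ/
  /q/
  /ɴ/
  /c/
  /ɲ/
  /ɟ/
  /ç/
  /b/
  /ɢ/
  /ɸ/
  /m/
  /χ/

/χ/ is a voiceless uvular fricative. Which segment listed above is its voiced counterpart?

The voiced counterpart is a voiced uvular fricative — in this inventory, /ʁ/.

/ʁ/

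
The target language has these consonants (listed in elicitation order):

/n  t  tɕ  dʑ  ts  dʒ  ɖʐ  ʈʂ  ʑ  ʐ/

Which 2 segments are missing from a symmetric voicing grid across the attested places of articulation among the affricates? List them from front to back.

/dz/, /tʃ/

alveolar: voiceless /ts/, voiced —.
postalveolar: voiceless —, voiced /dʒ/.
retroflex: voiceless /ʈʂ/, voiced /ɖʐ/.
alveolo-palatal: voiceless /tɕ/, voiced /dʑ/.
Gaps, from front to back: alveolar lacks voiced (/dz/); postalveolar lacks voiceless (/tʃ/).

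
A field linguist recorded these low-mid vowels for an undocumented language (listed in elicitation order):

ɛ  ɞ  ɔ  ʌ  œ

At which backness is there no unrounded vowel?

front: unrounded /ɛ/, rounded /œ/.
central: unrounded —, rounded /ɞ/.
back: unrounded /ʌ/, rounded /ɔ/.
Every backness has an unrounded member except central, where /ɜ/ would be expected.

central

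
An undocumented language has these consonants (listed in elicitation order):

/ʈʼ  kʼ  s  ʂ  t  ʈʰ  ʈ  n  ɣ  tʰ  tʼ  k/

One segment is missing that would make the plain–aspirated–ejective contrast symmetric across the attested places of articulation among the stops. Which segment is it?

/kʰ/

Plain: /t/ (alveolar), /ʈ/ (retroflex), /k/ (velar).
Aspirated: /tʰ/ (alveolar), /ʈʰ/ (retroflex).
Ejective: /tʼ/ (alveolar), /ʈʼ/ (retroflex), /kʼ/ (velar).
The velar row has no aspirated member, so the gap is the aspirated velar stop /kʰ/.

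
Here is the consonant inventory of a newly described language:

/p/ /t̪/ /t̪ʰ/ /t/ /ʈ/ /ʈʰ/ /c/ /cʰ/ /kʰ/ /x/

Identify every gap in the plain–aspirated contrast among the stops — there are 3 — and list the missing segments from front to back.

/pʰ/, /tʰ/, /k/

place of articulation  plain     aspirated
bilabial          p         —       
dental            t̪        t̪ʰ     
alveolar          t         —       
retroflex         ʈ         ʈʰ      
palatal           c         cʰ      
velar             —         kʰ      
Gaps, from front to back: bilabial lacks aspirated (/pʰ/); alveolar lacks aspirated (/tʰ/); velar lacks plain (/k/).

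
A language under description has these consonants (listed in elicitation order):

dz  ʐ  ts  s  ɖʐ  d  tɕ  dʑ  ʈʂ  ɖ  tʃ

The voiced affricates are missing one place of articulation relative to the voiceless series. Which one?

Voiceless: /ts/ (alveolar), /tʃ/ (postalveolar), /ʈʂ/ (retroflex), /tɕ/ (alveolo-palatal).
Voiced: /dz/ (alveolar), /ɖʐ/ (retroflex), /dʑ/ (alveolo-palatal).
Every place of articulation has a voiced member except postalveolar, where /dʒ/ would be expected.

postalveolar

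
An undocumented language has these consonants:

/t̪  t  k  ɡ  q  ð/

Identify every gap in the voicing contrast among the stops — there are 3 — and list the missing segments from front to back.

dental: voiceless /t̪/, voiced —.
alveolar: voiceless /t/, voiced —.
velar: voiceless /k/, voiced /ɡ/.
uvular: voiceless /q/, voiced —.
Gaps, from front to back: dental lacks voiced (/d̪/); alveolar lacks voiced (/d/); uvular lacks voiced (/ɢ/).

/d̪/, /d/, /ɢ/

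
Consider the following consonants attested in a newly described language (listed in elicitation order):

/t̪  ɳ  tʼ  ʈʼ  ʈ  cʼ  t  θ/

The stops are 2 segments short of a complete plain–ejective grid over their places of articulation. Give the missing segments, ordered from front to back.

/t̪ʼ/, /c/

dental: plain /t̪/, ejective —.
alveolar: plain /t/, ejective /tʼ/.
retroflex: plain /ʈ/, ejective /ʈʼ/.
palatal: plain —, ejective /cʼ/.
Gaps, from front to back: dental lacks ejective (/t̪ʼ/); palatal lacks plain (/c/).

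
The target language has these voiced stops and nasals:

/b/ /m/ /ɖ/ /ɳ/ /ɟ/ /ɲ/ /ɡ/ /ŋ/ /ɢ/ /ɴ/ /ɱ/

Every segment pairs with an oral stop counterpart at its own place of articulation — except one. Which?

Bilabial: /b/ ~ /m/
Retroflex: /ɖ/ ~ /ɳ/
Palatal: /ɟ/ ~ /ɲ/
Velar: /ɡ/ ~ /ŋ/
Uvular: /ɢ/ ~ /ɴ/
Labiodental: only /ɱ/ (nasal); no oral stop partner.
So /ɱ/ is the unpaired segment.

/ɱ/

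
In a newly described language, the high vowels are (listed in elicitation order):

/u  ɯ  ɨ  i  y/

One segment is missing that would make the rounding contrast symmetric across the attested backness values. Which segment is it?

front: unrounded /i/, rounded /y/.
central: unrounded /ɨ/, rounded —.
back: unrounded /ɯ/, rounded /u/.
The central row has no rounded member, so the gap is the central rounded vowel /ʉ/.

/ʉ/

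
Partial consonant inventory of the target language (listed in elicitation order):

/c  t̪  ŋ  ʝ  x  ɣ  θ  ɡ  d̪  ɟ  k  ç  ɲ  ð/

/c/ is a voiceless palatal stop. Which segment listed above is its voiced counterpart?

The voiced counterpart is a voiced palatal stop — in this inventory, /ɟ/.

/ɟ/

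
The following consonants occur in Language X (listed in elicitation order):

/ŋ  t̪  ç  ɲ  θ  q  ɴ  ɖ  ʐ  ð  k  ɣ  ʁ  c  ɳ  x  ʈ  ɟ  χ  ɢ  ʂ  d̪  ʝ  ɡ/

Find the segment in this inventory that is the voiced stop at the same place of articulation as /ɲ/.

/ɲ/ is a palatal nasal.
The voiced stop at the same place is a voiced palatal stop — in this inventory, /ɟ/.

/ɟ/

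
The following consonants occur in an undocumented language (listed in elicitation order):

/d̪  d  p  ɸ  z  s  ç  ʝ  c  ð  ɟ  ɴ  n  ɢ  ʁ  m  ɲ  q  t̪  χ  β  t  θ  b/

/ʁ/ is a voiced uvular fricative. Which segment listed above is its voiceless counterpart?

/χ/

The voiceless counterpart is a voiceless uvular fricative — in this inventory, /χ/.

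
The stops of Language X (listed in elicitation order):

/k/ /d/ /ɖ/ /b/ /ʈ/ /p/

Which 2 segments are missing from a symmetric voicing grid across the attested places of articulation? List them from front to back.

/t/, /ɡ/

bilabial: voiceless /p/, voiced /b/.
alveolar: voiceless —, voiced /d/.
retroflex: voiceless /ʈ/, voiced /ɖ/.
velar: voiceless /k/, voiced —.
Gaps, from front to back: alveolar lacks voiceless (/t/); velar lacks voiced (/ɡ/).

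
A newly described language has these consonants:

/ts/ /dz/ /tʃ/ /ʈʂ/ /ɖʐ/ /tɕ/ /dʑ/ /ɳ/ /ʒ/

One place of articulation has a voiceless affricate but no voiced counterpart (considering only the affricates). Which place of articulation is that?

alveolar: voiceless /ts/, voiced /dz/.
postalveolar: voiceless /tʃ/, voiced —.
retroflex: voiceless /ʈʂ/, voiced /ɖʐ/.
alveolo-palatal: voiceless /tɕ/, voiced /dʑ/.
Every place of articulation has a voiced member except postalveolar, where /dʒ/ would be expected.

postalveolar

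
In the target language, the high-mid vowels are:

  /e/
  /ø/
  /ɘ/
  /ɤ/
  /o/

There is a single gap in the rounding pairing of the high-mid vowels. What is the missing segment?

front: unrounded /e/, rounded /ø/.
central: unrounded /ɘ/, rounded —.
back: unrounded /ɤ/, rounded /o/.
The central row has no rounded member, so the gap is the central rounded vowel /ɵ/.

/ɵ/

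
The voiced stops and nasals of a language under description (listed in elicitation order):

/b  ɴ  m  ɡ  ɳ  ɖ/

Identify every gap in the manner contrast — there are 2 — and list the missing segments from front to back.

/ŋ/, /ɢ/

place of articulation  oral stop  nasal   
bilabial          b         m       
retroflex         ɖ         ɳ       
velar             ɡ         —       
uvular            —         ɴ       
Gaps, from front to back: velar lacks nasal (/ŋ/); uvular lacks oral stop (/ɢ/).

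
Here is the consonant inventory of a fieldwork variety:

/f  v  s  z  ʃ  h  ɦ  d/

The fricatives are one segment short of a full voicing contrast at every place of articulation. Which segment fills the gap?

labiodental: voiceless /f/, voiced /v/.
alveolar: voiceless /s/, voiced /z/.
postalveolar: voiceless /ʃ/, voiced —.
glottal: voiceless /h/, voiced /ɦ/.
The postalveolar row has no voiced member, so the gap is the voiced postalveolar fricative /ʒ/.

/ʒ/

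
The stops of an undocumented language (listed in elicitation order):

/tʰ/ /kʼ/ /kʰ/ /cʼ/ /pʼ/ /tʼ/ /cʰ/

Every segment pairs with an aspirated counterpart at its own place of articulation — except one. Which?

/pʼ/

Alveolar: /tʰ/ ~ /tʼ/
Palatal: /cʰ/ ~ /cʼ/
Velar: /kʰ/ ~ /kʼ/
Bilabial: only /pʼ/ (ejective); no aspirated partner.
So /pʼ/ is the unpaired segment.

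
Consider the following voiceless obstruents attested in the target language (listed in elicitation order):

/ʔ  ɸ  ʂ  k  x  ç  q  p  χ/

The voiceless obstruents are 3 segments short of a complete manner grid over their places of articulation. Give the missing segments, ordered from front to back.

Stop: /p/ (bilabial), /k/ (velar), /q/ (uvular), /ʔ/ (glottal).
Fricative: /ɸ/ (bilabial), /ʂ/ (retroflex), /ç/ (palatal), /x/ (velar), /χ/ (uvular).
Gaps, from front to back: retroflex lacks stop (/ʈ/); palatal lacks stop (/c/); glottal lacks fricative (/h/).

/ʈ/, /c/, /h/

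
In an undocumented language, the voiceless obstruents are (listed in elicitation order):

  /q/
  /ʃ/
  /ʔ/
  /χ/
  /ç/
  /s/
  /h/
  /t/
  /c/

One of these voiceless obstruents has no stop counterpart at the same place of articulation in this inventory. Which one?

Alveolar: /t/ ~ /s/
Palatal: /c/ ~ /ç/
Uvular: /q/ ~ /χ/
Glottal: /ʔ/ ~ /h/
Postalveolar: only /ʃ/ (fricative); no stop partner.
So /ʃ/ is the unpaired segment.

/ʃ/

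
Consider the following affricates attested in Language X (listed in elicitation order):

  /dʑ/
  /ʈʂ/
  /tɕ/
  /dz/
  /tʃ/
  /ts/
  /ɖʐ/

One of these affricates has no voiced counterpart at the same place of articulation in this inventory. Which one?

/tʃ/

Alveolar: /ts/ ~ /dz/
Retroflex: /ʈʂ/ ~ /ɖʐ/
Alveolo-palatal: /tɕ/ ~ /dʑ/
Postalveolar: only /tʃ/ (voiceless); no voiced partner.
So /tʃ/ is the unpaired segment.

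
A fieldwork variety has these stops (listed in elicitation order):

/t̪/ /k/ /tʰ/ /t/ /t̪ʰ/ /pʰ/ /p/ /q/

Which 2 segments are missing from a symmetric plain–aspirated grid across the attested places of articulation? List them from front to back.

bilabial: plain /p/, aspirated /pʰ/.
dental: plain /t̪/, aspirated /t̪ʰ/.
alveolar: plain /t/, aspirated /tʰ/.
velar: plain /k/, aspirated —.
uvular: plain /q/, aspirated —.
Gaps, from front to back: velar lacks aspirated (/kʰ/); uvular lacks aspirated (/qʰ/).

/kʰ/, /qʰ/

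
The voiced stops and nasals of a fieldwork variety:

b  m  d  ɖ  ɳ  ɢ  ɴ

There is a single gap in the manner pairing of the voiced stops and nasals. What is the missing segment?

/n/

bilabial: oral stop /b/, nasal /m/.
alveolar: oral stop /d/, nasal —.
retroflex: oral stop /ɖ/, nasal /ɳ/.
uvular: oral stop /ɢ/, nasal /ɴ/.
The alveolar row has no nasal member, so the gap is the alveolar nasal /n/.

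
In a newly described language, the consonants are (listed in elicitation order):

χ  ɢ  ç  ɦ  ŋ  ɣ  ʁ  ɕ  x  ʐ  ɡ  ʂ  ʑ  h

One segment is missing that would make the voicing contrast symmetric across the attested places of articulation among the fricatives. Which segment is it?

/ʝ/

retroflex: voiceless /ʂ/, voiced /ʐ/.
alveolo-palatal: voiceless /ɕ/, voiced /ʑ/.
palatal: voiceless /ç/, voiced —.
velar: voiceless /x/, voiced /ɣ/.
uvular: voiceless /χ/, voiced /ʁ/.
glottal: voiceless /h/, voiced /ɦ/.
The palatal row has no voiced member, so the gap is the voiced palatal fricative /ʝ/.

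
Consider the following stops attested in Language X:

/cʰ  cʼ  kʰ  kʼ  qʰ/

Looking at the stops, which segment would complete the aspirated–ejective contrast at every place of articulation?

/qʼ/

palatal: aspirated /cʰ/, ejective /cʼ/.
velar: aspirated /kʰ/, ejective /kʼ/.
uvular: aspirated /qʰ/, ejective —.
The uvular row has no ejective member, so the gap is the ejective uvular stop /qʼ/.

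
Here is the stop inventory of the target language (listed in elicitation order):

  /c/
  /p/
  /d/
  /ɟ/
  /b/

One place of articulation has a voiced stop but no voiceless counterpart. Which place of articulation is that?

alveolar

Voiceless: /p/ (bilabial), /c/ (palatal).
Voiced: /b/ (bilabial), /d/ (alveolar), /ɟ/ (palatal).
Every place of articulation has a voiceless member except alveolar, where /t/ would be expected.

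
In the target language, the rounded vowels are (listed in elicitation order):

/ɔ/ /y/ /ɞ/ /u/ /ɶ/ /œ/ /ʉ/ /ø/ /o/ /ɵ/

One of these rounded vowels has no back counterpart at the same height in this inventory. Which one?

High: /y/ ~ /ʉ/ ~ /u/
High-mid: /ø/ ~ /ɵ/ ~ /o/
Low-mid: /œ/ ~ /ɞ/ ~ /ɔ/
Low: only /ɶ/ (front); no back partner.
So /ɶ/ is the unpaired segment.

/ɶ/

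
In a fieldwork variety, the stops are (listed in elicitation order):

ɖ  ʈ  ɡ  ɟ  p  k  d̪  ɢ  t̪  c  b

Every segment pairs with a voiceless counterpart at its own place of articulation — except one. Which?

Bilabial: /p/ ~ /b/
Dental: /t̪/ ~ /d̪/
Retroflex: /ʈ/ ~ /ɖ/
Palatal: /c/ ~ /ɟ/
Velar: /k/ ~ /ɡ/
Uvular: only /ɢ/ (voiced); no voiceless partner.
So /ɢ/ is the unpaired segment.

/ɢ/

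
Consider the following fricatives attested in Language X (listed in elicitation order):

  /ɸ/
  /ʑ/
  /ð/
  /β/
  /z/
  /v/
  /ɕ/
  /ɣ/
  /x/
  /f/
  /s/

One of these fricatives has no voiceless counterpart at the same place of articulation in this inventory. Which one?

/ð/

Bilabial: /ɸ/ ~ /β/
Labiodental: /f/ ~ /v/
Alveolar: /s/ ~ /z/
Alveolo-palatal: /ɕ/ ~ /ʑ/
Velar: /x/ ~ /ɣ/
Dental: only /ð/ (voiced); no voiceless partner.
So /ð/ is the unpaired segment.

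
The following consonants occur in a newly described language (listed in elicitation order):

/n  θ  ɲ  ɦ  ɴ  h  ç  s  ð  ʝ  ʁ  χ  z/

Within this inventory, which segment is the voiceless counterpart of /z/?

/z/ is a voiced alveolar fricative.
The voiceless counterpart is a voiceless alveolar fricative — in this inventory, /s/.

/s/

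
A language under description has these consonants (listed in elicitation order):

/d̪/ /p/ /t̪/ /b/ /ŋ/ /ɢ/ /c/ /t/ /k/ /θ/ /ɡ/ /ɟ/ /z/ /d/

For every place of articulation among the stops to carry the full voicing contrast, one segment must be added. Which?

/q/

place of articulation  voiceless  voiced  
bilabial          p         b       
dental            t̪        d̪      
alveolar          t         d       
palatal           c         ɟ       
velar             k         ɡ       
uvular            —         ɢ       
The uvular row has no voiceless member, so the gap is the voiceless uvular stop /q/.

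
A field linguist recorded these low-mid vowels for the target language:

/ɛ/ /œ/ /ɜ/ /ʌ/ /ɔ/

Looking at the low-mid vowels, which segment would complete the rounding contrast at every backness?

backness          unrounded  rounded 
front             ɛ         œ       
central           ɜ         —       
back              ʌ         ɔ       
The central row has no rounded member, so the gap is the central rounded vowel /ɞ/.

/ɞ/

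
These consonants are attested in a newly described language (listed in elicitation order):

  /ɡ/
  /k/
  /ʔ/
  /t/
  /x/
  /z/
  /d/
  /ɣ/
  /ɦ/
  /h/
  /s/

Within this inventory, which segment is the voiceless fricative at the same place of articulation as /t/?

/s/

/t/ is a voiceless alveolar stop.
The voiceless fricative at the same place is a voiceless alveolar fricative — in this inventory, /s/.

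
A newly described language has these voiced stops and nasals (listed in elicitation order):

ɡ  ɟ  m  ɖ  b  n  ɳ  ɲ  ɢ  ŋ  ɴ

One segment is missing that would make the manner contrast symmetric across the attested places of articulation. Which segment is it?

Oral stop: /b/ (bilabial), /ɖ/ (retroflex), /ɟ/ (palatal), /ɡ/ (velar), /ɢ/ (uvular).
Nasal: /m/ (bilabial), /n/ (alveolar), /ɳ/ (retroflex), /ɲ/ (palatal), /ŋ/ (velar), /ɴ/ (uvular).
The alveolar row has no oral stop member, so the gap is the alveolar oral stop /d/.

/d/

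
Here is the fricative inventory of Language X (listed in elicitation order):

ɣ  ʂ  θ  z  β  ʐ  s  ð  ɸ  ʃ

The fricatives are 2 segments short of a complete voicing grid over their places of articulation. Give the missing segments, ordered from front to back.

/ʒ/, /x/

Voiceless: /ɸ/ (bilabial), /θ/ (dental), /s/ (alveolar), /ʃ/ (postalveolar), /ʂ/ (retroflex).
Voiced: /β/ (bilabial), /ð/ (dental), /z/ (alveolar), /ʐ/ (retroflex), /ɣ/ (velar).
Gaps, from front to back: postalveolar lacks voiced (/ʒ/); velar lacks voiceless (/x/).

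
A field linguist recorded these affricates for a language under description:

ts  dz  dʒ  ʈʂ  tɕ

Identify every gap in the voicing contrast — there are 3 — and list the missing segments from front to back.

Voiceless: /ts/ (alveolar), /ʈʂ/ (retroflex), /tɕ/ (alveolo-palatal).
Voiced: /dz/ (alveolar), /dʒ/ (postalveolar).
Gaps, from front to back: postalveolar lacks voiceless (/tʃ/); retroflex lacks voiced (/ɖʐ/); alveolo-palatal lacks voiced (/dʑ/).

/tʃ/, /ɖʐ/, /dʑ/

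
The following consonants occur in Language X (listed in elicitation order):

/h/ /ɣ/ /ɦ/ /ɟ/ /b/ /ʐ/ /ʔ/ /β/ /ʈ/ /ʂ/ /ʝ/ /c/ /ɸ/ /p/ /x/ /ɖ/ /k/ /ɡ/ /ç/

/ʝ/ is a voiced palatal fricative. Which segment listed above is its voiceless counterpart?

The voiceless counterpart is a voiceless palatal fricative — in this inventory, /ç/.

/ç/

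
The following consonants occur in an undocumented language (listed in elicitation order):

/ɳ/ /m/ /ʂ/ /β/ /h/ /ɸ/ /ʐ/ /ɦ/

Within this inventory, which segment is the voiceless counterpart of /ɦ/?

/ɦ/ is a voiced glottal fricative.
The voiceless counterpart is a voiceless glottal fricative — in this inventory, /h/.

/h/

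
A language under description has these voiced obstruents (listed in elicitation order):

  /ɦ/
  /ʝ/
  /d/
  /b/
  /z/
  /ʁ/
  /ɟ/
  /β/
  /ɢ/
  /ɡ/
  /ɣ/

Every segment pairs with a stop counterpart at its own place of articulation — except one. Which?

Bilabial: /b/ ~ /β/
Alveolar: /d/ ~ /z/
Palatal: /ɟ/ ~ /ʝ/
Velar: /ɡ/ ~ /ɣ/
Uvular: /ɢ/ ~ /ʁ/
Glottal: only /ɦ/ (fricative); no stop partner.
So /ɦ/ is the unpaired segment.

/ɦ/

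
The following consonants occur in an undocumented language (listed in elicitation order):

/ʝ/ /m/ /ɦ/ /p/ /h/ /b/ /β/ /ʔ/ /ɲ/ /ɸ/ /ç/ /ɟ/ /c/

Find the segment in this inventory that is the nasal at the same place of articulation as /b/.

/m/

/b/ is a voiced bilabial stop.
The nasal at the same place is a bilabial nasal — in this inventory, /m/.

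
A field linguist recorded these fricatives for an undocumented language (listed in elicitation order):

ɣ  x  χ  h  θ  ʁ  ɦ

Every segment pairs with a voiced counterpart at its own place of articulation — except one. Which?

Velar: /x/ ~ /ɣ/
Uvular: /χ/ ~ /ʁ/
Glottal: /h/ ~ /ɦ/
Dental: only /θ/ (voiceless); no voiced partner.
So /θ/ is the unpaired segment.

/θ/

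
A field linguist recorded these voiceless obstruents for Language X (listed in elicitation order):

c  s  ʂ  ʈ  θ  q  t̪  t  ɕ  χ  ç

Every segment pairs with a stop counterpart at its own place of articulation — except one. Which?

Dental: /t̪/ ~ /θ/
Alveolar: /t/ ~ /s/
Retroflex: /ʈ/ ~ /ʂ/
Palatal: /c/ ~ /ç/
Uvular: /q/ ~ /χ/
Alveolo-palatal: only /ɕ/ (fricative); no stop partner.
So /ɕ/ is the unpaired segment.

/ɕ/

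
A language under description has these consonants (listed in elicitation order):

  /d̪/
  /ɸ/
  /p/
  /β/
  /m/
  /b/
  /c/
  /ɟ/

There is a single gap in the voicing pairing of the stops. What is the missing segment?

/t̪/

bilabial: voiceless /p/, voiced /b/.
dental: voiceless —, voiced /d̪/.
palatal: voiceless /c/, voiced /ɟ/.
The dental row has no voiceless member, so the gap is the voiceless dental stop /t̪/.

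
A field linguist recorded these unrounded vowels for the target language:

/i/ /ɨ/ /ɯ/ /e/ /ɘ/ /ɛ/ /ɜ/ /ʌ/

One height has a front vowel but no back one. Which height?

height            front     central   back    
high              i         ɨ         ɯ       
high-mid          e         ɘ         —       
low-mid           ɛ         ɜ         ʌ       
Every height has a back member except high-mid, where /ɤ/ would be expected.

high-mid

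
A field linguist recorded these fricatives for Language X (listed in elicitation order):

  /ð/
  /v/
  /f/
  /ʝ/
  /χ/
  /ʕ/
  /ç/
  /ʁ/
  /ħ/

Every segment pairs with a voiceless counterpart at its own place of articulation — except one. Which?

Labiodental: /f/ ~ /v/
Palatal: /ç/ ~ /ʝ/
Uvular: /χ/ ~ /ʁ/
Pharyngeal: /ħ/ ~ /ʕ/
Dental: only /ð/ (voiced); no voiceless partner.
So /ð/ is the unpaired segment.

/ð/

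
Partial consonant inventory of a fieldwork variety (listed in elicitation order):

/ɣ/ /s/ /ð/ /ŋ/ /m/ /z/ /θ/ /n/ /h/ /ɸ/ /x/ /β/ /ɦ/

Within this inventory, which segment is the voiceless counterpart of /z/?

/s/

/z/ is a voiced alveolar fricative.
The voiceless counterpart is a voiceless alveolar fricative — in this inventory, /s/.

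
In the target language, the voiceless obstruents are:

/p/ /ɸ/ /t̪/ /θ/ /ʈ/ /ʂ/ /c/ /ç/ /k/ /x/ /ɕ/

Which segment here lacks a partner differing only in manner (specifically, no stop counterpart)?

Bilabial: /p/ ~ /ɸ/
Dental: /t̪/ ~ /θ/
Retroflex: /ʈ/ ~ /ʂ/
Palatal: /c/ ~ /ç/
Velar: /k/ ~ /x/
Alveolo-palatal: only /ɕ/ (fricative); no stop partner.
So /ɕ/ is the unpaired segment.

/ɕ/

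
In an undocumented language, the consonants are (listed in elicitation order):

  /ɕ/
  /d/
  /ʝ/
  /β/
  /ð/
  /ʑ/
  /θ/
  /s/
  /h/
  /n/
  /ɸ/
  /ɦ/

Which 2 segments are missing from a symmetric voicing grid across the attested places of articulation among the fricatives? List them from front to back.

Voiceless: /ɸ/ (bilabial), /θ/ (dental), /s/ (alveolar), /ɕ/ (alveolo-palatal), /h/ (glottal).
Voiced: /β/ (bilabial), /ð/ (dental), /ʑ/ (alveolo-palatal), /ʝ/ (palatal), /ɦ/ (glottal).
Gaps, from front to back: alveolar lacks voiced (/z/); palatal lacks voiceless (/ç/).

/z/, /ç/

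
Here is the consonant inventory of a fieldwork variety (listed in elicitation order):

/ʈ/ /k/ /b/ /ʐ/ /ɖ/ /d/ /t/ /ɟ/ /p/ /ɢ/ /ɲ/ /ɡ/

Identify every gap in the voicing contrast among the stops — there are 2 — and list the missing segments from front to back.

Voiceless: /p/ (bilabial), /t/ (alveolar), /ʈ/ (retroflex), /k/ (velar).
Voiced: /b/ (bilabial), /d/ (alveolar), /ɖ/ (retroflex), /ɟ/ (palatal), /ɡ/ (velar), /ɢ/ (uvular).
Gaps, from front to back: palatal lacks voiceless (/c/); uvular lacks voiceless (/q/).

/c/, /q/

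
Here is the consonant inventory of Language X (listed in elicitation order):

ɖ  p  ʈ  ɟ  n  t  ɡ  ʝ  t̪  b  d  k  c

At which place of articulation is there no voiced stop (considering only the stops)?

dental

Voiceless: /p/ (bilabial), /t̪/ (dental), /t/ (alveolar), /ʈ/ (retroflex), /c/ (palatal), /k/ (velar).
Voiced: /b/ (bilabial), /d/ (alveolar), /ɖ/ (retroflex), /ɟ/ (palatal), /ɡ/ (velar).
Every place of articulation has a voiced member except dental, where /d̪/ would be expected.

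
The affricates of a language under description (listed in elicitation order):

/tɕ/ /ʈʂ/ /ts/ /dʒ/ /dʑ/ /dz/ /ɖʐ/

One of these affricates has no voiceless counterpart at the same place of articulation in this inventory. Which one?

/dʒ/

Alveolar: /ts/ ~ /dz/
Retroflex: /ʈʂ/ ~ /ɖʐ/
Alveolo-palatal: /tɕ/ ~ /dʑ/
Postalveolar: only /dʒ/ (voiced); no voiceless partner.
So /dʒ/ is the unpaired segment.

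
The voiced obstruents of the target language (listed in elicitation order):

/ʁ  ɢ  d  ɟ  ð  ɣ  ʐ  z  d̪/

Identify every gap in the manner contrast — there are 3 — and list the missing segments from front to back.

Stop: /d̪/ (dental), /d/ (alveolar), /ɟ/ (palatal), /ɢ/ (uvular).
Fricative: /ð/ (dental), /z/ (alveolar), /ʐ/ (retroflex), /ɣ/ (velar), /ʁ/ (uvular).
Gaps, from front to back: retroflex lacks stop (/ɖ/); palatal lacks fricative (/ʝ/); velar lacks stop (/ɡ/).

/ɖ/, /ʝ/, /ɡ/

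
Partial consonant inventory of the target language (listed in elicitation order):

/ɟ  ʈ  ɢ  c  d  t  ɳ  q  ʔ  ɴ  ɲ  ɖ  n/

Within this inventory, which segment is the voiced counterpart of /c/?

/c/ is a voiceless palatal stop.
The voiced counterpart is a voiced palatal stop — in this inventory, /ɟ/.

/ɟ/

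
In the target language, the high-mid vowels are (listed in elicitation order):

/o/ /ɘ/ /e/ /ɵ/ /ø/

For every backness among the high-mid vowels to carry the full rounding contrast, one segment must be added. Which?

Unrounded: /e/ (front), /ɘ/ (central).
Rounded: /ø/ (front), /ɵ/ (central), /o/ (back).
The back row has no unrounded member, so the gap is the back unrounded vowel /ɤ/.

/ɤ/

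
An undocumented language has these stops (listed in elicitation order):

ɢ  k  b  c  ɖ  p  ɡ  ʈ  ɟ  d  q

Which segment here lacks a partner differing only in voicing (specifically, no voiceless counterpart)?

/d/

Bilabial: /p/ ~ /b/
Retroflex: /ʈ/ ~ /ɖ/
Palatal: /c/ ~ /ɟ/
Velar: /k/ ~ /ɡ/
Uvular: /q/ ~ /ɢ/
Alveolar: only /d/ (voiced); no voiceless partner.
So /d/ is the unpaired segment.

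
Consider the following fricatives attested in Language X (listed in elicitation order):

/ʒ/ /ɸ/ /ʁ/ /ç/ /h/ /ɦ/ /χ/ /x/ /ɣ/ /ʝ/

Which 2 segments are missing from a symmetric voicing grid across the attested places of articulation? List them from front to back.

/β/, /ʃ/

place of articulation  voiceless  voiced  
bilabial          ɸ         —       
postalveolar      —         ʒ       
palatal           ç         ʝ       
velar             x         ɣ       
uvular            χ         ʁ       
glottal           h         ɦ       
Gaps, from front to back: bilabial lacks voiced (/β/); postalveolar lacks voiceless (/ʃ/).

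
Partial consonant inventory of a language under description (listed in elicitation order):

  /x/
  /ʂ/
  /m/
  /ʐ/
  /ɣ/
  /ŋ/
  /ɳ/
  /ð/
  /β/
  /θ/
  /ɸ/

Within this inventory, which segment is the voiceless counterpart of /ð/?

/θ/

/ð/ is a voiced dental fricative.
The voiceless counterpart is a voiceless dental fricative — in this inventory, /θ/.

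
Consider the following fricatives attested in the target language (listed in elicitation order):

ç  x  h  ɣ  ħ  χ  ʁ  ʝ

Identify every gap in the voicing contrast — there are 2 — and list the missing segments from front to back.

/ʕ/, /ɦ/

Voiceless: /ç/ (palatal), /x/ (velar), /χ/ (uvular), /ħ/ (pharyngeal), /h/ (glottal).
Voiced: /ʝ/ (palatal), /ɣ/ (velar), /ʁ/ (uvular).
Gaps, from front to back: pharyngeal lacks voiced (/ʕ/); glottal lacks voiced (/ɦ/).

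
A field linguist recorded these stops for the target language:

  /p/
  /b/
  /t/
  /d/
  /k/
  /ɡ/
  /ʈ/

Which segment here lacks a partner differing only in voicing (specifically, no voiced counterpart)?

/ʈ/

Bilabial: /p/ ~ /b/
Alveolar: /t/ ~ /d/
Velar: /k/ ~ /ɡ/
Retroflex: only /ʈ/ (voiceless); no voiced partner.
So /ʈ/ is the unpaired segment.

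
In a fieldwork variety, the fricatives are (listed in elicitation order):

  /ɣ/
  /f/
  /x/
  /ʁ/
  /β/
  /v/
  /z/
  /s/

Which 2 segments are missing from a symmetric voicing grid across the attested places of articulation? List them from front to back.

/ɸ/, /χ/

Voiceless: /f/ (labiodental), /s/ (alveolar), /x/ (velar).
Voiced: /β/ (bilabial), /v/ (labiodental), /z/ (alveolar), /ɣ/ (velar), /ʁ/ (uvular).
Gaps, from front to back: bilabial lacks voiceless (/ɸ/); uvular lacks voiceless (/χ/).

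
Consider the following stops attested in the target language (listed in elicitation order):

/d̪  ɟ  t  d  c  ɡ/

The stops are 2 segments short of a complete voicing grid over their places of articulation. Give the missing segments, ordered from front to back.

/t̪/, /k/

Voiceless: /t/ (alveolar), /c/ (palatal).
Voiced: /d̪/ (dental), /d/ (alveolar), /ɟ/ (palatal), /ɡ/ (velar).
Gaps, from front to back: dental lacks voiceless (/t̪/); velar lacks voiceless (/k/).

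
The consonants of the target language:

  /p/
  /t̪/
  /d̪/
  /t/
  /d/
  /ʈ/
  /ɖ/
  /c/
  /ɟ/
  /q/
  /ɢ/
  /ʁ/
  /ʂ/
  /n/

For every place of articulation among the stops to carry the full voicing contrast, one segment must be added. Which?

/b/

place of articulation  voiceless  voiced  
bilabial          p         —       
dental            t̪        d̪      
alveolar          t         d       
retroflex         ʈ         ɖ       
palatal           c         ɟ       
uvular            q         ɢ       
The bilabial row has no voiced member, so the gap is the voiced bilabial stop /b/.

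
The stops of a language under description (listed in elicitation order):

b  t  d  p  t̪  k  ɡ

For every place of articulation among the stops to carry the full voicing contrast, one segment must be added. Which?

place of articulation  voiceless  voiced  
bilabial          p         b       
dental            t̪        —       
alveolar          t         d       
velar             k         ɡ       
The dental row has no voiced member, so the gap is the voiced dental stop /d̪/.

/d̪/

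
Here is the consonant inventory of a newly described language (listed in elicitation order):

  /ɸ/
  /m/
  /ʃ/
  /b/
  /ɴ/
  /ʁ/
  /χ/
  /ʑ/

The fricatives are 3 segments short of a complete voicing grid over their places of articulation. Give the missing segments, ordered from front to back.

Voiceless: /ɸ/ (bilabial), /ʃ/ (postalveolar), /χ/ (uvular).
Voiced: /ʑ/ (alveolo-palatal), /ʁ/ (uvular).
Gaps, from front to back: bilabial lacks voiced (/β/); postalveolar lacks voiced (/ʒ/); alveolo-palatal lacks voiceless (/ɕ/).

/β/, /ʒ/, /ɕ/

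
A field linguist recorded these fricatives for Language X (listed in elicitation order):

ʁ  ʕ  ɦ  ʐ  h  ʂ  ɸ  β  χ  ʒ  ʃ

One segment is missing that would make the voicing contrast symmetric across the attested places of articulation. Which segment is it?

/ħ/

bilabial: voiceless /ɸ/, voiced /β/.
postalveolar: voiceless /ʃ/, voiced /ʒ/.
retroflex: voiceless /ʂ/, voiced /ʐ/.
uvular: voiceless /χ/, voiced /ʁ/.
pharyngeal: voiceless —, voiced /ʕ/.
glottal: voiceless /h/, voiced /ɦ/.
The pharyngeal row has no voiceless member, so the gap is the voiceless pharyngeal fricative /ħ/.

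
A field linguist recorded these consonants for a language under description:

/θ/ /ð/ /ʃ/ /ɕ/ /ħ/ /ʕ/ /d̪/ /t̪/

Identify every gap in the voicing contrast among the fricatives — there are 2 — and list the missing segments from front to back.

Voiceless: /θ/ (dental), /ʃ/ (postalveolar), /ɕ/ (alveolo-palatal), /ħ/ (pharyngeal).
Voiced: /ð/ (dental), /ʕ/ (pharyngeal).
Gaps, from front to back: postalveolar lacks voiced (/ʒ/); alveolo-palatal lacks voiced (/ʑ/).

/ʒ/, /ʑ/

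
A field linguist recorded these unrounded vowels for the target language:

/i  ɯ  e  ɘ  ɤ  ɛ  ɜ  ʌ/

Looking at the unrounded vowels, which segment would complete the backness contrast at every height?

height            front     central   back    
high              i         —         ɯ       
high-mid          e         ɘ         ɤ       
low-mid           ɛ         ɜ         ʌ       
The high row has no central member, so the gap is the high central unrounded vowel /ɨ/.

/ɨ/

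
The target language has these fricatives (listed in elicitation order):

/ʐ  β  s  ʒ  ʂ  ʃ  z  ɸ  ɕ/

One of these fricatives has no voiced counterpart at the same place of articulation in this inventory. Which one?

Bilabial: /ɸ/ ~ /β/
Alveolar: /s/ ~ /z/
Postalveolar: /ʃ/ ~ /ʒ/
Retroflex: /ʂ/ ~ /ʐ/
Alveolo-palatal: only /ɕ/ (voiceless); no voiced partner.
So /ɕ/ is the unpaired segment.

/ɕ/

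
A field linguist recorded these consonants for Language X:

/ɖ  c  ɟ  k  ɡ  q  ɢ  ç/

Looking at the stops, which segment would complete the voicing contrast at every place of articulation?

retroflex: voiceless —, voiced /ɖ/.
palatal: voiceless /c/, voiced /ɟ/.
velar: voiceless /k/, voiced /ɡ/.
uvular: voiceless /q/, voiced /ɢ/.
The retroflex row has no voiceless member, so the gap is the voiceless retroflex stop /ʈ/.

/ʈ/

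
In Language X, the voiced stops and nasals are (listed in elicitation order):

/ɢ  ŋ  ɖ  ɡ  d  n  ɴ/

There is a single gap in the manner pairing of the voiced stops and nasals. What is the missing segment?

/ɳ/

place of articulation  oral stop  nasal   
alveolar          d         n       
retroflex         ɖ         —       
velar             ɡ         ŋ       
uvular            ɢ         ɴ       
The retroflex row has no nasal member, so the gap is the retroflex nasal /ɳ/.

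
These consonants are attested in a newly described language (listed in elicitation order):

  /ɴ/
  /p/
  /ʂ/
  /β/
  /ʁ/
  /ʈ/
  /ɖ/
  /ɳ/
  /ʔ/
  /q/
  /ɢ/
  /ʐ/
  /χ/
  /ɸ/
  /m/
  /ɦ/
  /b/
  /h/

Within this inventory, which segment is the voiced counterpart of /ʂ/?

/ʐ/

/ʂ/ is a voiceless retroflex fricative.
The voiced counterpart is a voiced retroflex fricative — in this inventory, /ʐ/.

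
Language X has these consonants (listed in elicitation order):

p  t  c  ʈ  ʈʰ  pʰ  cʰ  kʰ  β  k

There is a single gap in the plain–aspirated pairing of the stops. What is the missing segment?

/tʰ/

Plain: /p/ (bilabial), /t/ (alveolar), /ʈ/ (retroflex), /c/ (palatal), /k/ (velar).
Aspirated: /pʰ/ (bilabial), /ʈʰ/ (retroflex), /cʰ/ (palatal), /kʰ/ (velar).
The alveolar row has no aspirated member, so the gap is the aspirated alveolar stop /tʰ/.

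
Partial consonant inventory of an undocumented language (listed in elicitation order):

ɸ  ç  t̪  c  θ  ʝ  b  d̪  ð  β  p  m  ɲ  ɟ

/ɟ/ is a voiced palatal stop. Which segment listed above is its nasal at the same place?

/ɲ/

The nasal at the same place is a palatal nasal — in this inventory, /ɲ/.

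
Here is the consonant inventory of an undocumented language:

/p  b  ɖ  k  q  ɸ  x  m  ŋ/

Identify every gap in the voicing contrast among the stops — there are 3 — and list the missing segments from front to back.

Voiceless: /p/ (bilabial), /k/ (velar), /q/ (uvular).
Voiced: /b/ (bilabial), /ɖ/ (retroflex).
Gaps, from front to back: retroflex lacks voiceless (/ʈ/); velar lacks voiced (/ɡ/); uvular lacks voiced (/ɢ/).

/ʈ/, /ɡ/, /ɢ/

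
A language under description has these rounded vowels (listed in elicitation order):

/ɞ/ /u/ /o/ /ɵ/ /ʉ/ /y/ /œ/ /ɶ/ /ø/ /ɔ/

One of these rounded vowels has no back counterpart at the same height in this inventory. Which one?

/ɶ/

High: /y/ ~ /ʉ/ ~ /u/
High-mid: /ø/ ~ /ɵ/ ~ /o/
Low-mid: /œ/ ~ /ɞ/ ~ /ɔ/
Low: only /ɶ/ (front); no back partner.
So /ɶ/ is the unpaired segment.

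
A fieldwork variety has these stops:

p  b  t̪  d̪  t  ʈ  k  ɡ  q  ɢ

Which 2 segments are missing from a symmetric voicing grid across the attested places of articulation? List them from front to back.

place of articulation  voiceless  voiced  
bilabial          p         b       
dental            t̪        d̪      
alveolar          t         —       
retroflex         ʈ         —       
velar             k         ɡ       
uvular            q         ɢ       
Gaps, from front to back: alveolar lacks voiced (/d/); retroflex lacks voiced (/ɖ/).

/d/, /ɖ/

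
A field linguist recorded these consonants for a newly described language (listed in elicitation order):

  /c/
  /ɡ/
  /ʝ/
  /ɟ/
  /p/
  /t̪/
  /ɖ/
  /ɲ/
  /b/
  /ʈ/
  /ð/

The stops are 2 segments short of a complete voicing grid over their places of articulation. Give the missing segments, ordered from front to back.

/d̪/, /k/

Voiceless: /p/ (bilabial), /t̪/ (dental), /ʈ/ (retroflex), /c/ (palatal).
Voiced: /b/ (bilabial), /ɖ/ (retroflex), /ɟ/ (palatal), /ɡ/ (velar).
Gaps, from front to back: dental lacks voiced (/d̪/); velar lacks voiceless (/k/).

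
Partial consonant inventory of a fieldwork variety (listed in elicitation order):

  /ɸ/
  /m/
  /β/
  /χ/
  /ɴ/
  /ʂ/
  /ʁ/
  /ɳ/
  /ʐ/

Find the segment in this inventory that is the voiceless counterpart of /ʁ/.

/χ/

/ʁ/ is a voiced uvular fricative.
The voiceless counterpart is a voiceless uvular fricative — in this inventory, /χ/.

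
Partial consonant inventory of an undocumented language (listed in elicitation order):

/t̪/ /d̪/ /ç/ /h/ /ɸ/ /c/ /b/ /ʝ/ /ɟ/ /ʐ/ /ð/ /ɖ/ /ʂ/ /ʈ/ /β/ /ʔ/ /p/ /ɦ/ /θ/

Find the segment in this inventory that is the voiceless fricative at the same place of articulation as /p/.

/p/ is a voiceless bilabial stop.
The voiceless fricative at the same place is a voiceless bilabial fricative — in this inventory, /ɸ/.

/ɸ/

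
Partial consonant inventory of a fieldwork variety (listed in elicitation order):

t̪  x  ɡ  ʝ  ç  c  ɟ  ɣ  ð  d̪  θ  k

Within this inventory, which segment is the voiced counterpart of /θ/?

/θ/ is a voiceless dental fricative.
The voiced counterpart is a voiced dental fricative — in this inventory, /ð/.

/ð/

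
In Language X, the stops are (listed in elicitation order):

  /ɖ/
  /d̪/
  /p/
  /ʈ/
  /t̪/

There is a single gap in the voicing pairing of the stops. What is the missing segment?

/b/

place of articulation  voiceless  voiced  
bilabial          p         —       
dental            t̪        d̪      
retroflex         ʈ         ɖ       
The bilabial row has no voiced member, so the gap is the voiced bilabial stop /b/.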